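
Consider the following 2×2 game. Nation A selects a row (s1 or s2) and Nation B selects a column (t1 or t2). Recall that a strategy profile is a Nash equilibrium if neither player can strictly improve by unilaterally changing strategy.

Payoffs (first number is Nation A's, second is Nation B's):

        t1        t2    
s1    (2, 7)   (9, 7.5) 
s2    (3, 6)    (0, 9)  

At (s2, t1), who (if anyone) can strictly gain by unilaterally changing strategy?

Nation A at (s2, t1) earns 3; deviating to s1 yields 2 — not better.
Nation B earns 6; deviating to t2 yields 9 — a strict improvement.
Only Nation B has a strictly profitable deviation.

Nation B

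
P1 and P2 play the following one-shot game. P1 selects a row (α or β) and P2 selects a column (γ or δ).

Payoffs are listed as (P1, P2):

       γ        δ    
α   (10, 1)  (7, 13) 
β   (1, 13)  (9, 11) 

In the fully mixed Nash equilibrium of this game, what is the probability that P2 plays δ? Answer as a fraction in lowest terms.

Let q be the probability that P2 plays γ. In a completely mixed equilibrium, P1 must be indifferent between α and β.
P1's expected payoff from α is 10q + 7(1−q); from β it is q + 9(1−q).
Setting these equal: 3q + 7 = −8q + 9, so q = 2/11.
Therefore P2 plays δ with probability 1 − 2/11 = 9/11.

9/11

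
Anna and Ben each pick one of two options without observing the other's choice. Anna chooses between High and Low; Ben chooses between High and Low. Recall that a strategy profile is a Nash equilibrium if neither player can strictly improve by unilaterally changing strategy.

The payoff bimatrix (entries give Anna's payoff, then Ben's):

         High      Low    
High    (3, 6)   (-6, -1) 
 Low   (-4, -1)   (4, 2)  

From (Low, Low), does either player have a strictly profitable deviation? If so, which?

Anna at (Low, Low) earns 4; deviating to High yields -6 — not better.
Ben earns 2; deviating to High yields -1 — not better.
Neither player can strictly improve; the profile is a Nash equilibrium.

Neither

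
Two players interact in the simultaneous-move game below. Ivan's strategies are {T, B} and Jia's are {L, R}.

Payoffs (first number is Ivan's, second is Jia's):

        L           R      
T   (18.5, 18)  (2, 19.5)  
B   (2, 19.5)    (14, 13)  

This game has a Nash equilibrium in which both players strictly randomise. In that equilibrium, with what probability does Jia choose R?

11/19

Let q be the probability that Jia plays L. In a completely mixed equilibrium, Ivan must be indifferent between T and B.
Ivan's expected payoff from T is 18.5q + 2(1−q); from B it is 2q + 14(1−q).
Setting these equal: 16.5q + 2 = −12q + 14, so q = 8/19.
Therefore Jia plays R with probability 1 − 8/19 = 11/19.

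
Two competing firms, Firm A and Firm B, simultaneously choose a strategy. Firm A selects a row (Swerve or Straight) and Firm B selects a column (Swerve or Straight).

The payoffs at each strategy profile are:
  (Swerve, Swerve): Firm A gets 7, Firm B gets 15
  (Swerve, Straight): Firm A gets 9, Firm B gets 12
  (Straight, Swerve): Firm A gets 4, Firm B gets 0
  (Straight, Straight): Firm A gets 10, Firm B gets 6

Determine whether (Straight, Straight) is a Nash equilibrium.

At (Straight, Straight), Firm A earns 10; switching to Swerve would give 9, so Firm A has no profitable deviation.
Firm B earns 6; switching to Swerve would give 0, so Firm B has no profitable deviation.
Neither player can gain by a unilateral deviation, so this profile is a Nash equilibrium.

Yes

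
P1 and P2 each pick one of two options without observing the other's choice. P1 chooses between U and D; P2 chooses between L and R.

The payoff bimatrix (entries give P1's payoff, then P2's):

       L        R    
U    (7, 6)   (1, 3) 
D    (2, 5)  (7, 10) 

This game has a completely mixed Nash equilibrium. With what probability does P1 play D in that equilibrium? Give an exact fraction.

Let r be the probability that P1 plays U. In a completely mixed equilibrium, P2 must be indifferent between L and R.
P2's expected payoff from L is 6r + 5(1−r); from R it is 3r + 10(1−r).
Setting these equal: r + 5 = −7r + 10, so r = 5/8.
Therefore P1 plays D with probability 1 − 5/8 = 3/8.

3/8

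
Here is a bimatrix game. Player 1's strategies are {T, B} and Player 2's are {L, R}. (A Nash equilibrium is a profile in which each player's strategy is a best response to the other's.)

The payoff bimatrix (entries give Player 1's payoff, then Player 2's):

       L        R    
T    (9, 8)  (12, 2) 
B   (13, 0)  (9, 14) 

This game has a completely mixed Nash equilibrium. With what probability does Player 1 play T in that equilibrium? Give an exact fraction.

Let x be the probability that Player 1 plays T. In a completely mixed equilibrium, Player 2 must be indifferent between L and R.
Player 2's expected payoff from L is 8x; from R it is 2x + 14(1−x).
Setting these equal: 8x = −12x + 14, so x = 7/10.

7/10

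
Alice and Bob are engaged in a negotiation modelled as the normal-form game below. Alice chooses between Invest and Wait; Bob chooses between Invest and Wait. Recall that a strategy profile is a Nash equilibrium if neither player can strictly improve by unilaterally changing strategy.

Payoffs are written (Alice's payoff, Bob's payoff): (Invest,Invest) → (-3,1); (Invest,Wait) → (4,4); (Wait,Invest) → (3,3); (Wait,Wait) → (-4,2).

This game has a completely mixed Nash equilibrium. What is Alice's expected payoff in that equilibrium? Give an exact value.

0

First find q, the probability Bob plays Invest, from Alice's indifference between Invest and Wait: −3q + 4(1−q) = 3q − 4(1−q), giving q = 4/7.
Since Alice is indifferent in equilibrium, Alice's expected payoff equals the payoff from either row against (4/7, 3/7). Using Invest: −3(4/7) + 4(3/7) = 0.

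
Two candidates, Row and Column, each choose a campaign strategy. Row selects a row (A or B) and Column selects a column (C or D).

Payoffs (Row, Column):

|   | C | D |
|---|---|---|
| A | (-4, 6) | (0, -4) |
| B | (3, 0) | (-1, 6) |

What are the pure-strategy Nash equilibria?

none

(A, C): Row prefers B (3 > -4) — not an equilibrium.
(A, D): Column prefers C (6 > -4) — not an equilibrium.
(B, C): Column prefers D (6 > 0) — not an equilibrium.
(B, D): Row prefers A (0 > -1) — not an equilibrium.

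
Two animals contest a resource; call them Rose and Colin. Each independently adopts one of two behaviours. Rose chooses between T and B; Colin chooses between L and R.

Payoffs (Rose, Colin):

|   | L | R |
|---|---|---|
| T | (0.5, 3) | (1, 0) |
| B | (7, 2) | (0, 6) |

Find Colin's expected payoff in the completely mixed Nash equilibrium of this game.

First find x, the probability Rose plays T, from Colin's indifference between L and R: 3x + 2(1−x) = 6(1−x), giving x = 4/7.
Since Colin is indifferent in equilibrium, Colin's expected payoff equals the payoff from either column against (4/7, 3/7). Using L: 3(4/7) + 2(3/7) = 18/7.

18/7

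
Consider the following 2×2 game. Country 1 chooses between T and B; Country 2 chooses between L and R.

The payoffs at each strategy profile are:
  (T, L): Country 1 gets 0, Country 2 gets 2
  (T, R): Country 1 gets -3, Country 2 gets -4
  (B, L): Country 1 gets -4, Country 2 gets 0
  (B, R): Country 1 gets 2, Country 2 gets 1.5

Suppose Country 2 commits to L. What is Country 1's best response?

Against L, Country 1 earns 0 from T and -4 from B.
So T is the best response.

T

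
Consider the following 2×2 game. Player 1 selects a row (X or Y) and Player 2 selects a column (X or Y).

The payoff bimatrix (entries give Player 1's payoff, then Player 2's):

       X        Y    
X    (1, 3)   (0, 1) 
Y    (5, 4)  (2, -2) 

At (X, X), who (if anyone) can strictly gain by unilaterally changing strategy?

Player 1 at (X, X) earns 1; deviating to Y yields 5 — a strict improvement.
Player 2 earns 3; deviating to Y yields 1 — not better.
Only Player 1 has a strictly profitable deviation.

Player 1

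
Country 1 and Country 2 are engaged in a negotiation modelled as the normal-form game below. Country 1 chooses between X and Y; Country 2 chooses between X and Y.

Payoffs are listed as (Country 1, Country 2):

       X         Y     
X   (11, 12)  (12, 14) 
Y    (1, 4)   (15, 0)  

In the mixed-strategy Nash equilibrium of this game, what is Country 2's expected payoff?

First find p, the probability Country 1 plays X, from Country 2's indifference between X and Y: 12p + 4(1−p) = 14p, giving p = 2/3.
Since Country 2 is indifferent in equilibrium, Country 2's expected payoff equals the payoff from either column against (2/3, 1/3). Using X: 12(2/3) + 4(1/3) = 28/3.

28/3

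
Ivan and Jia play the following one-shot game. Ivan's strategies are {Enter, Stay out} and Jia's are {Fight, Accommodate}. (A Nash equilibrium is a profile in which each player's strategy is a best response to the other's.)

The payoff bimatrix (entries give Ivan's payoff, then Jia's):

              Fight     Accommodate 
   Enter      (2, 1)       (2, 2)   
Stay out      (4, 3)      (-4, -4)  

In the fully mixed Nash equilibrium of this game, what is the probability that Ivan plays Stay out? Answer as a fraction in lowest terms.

1/8

Let p be the probability that Ivan plays Enter. In a completely mixed equilibrium, Jia must be indifferent between Fight and Accommodate.
Jia's expected payoff from Fight is p + 3(1−p); from Accommodate it is 2p − 4(1−p).
Setting these equal: −2p + 3 = 6p − 4, so p = 7/8.
Therefore Ivan plays Stay out with probability 1 − 7/8 = 1/8.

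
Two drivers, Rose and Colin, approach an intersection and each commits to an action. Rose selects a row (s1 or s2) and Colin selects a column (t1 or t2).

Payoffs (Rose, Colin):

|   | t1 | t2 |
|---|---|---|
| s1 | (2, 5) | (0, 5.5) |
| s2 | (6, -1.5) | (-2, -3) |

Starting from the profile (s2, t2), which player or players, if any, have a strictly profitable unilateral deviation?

Rose at (s2, t2) earns -2; deviating to s1 yields 0 — a strict improvement.
Colin earns -3; deviating to t1 yields -1.5 — a strict improvement.
Both Rose and Colin have strictly profitable deviations.

Both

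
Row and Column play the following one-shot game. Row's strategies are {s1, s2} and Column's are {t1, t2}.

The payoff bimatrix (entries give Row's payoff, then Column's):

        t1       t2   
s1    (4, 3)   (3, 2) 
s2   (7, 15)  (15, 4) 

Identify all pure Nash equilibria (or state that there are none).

(s2, t1)

(s1, t1): Row prefers s2 (7 > 4) — not an equilibrium.
(s1, t2): Row prefers s2 (15 > 3); Column prefers t1 (3 > 2) — not an equilibrium.
(s2, t1): Row gets 7 ≥ 4 from s1, and Column gets 15 ≥ 4 from t2 — Nash equilibrium.
(s2, t2): Column prefers t1 (15 > 4) — not an equilibrium.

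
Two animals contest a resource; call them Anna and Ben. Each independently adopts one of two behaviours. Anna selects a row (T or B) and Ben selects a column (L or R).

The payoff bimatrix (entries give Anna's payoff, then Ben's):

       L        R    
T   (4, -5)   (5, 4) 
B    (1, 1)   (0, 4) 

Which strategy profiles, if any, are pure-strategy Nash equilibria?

(T, L): Ben prefers R (4 > -5) — not an equilibrium.
(T, R): Anna gets 5 ≥ 0 from B, and Ben gets 4 ≥ -5 from L — Nash equilibrium.
(B, L): Anna prefers T (4 > 1); Ben prefers R (4 > 1) — not an equilibrium.
(B, R): Anna prefers T (5 > 0) — not an equilibrium.

(T, R)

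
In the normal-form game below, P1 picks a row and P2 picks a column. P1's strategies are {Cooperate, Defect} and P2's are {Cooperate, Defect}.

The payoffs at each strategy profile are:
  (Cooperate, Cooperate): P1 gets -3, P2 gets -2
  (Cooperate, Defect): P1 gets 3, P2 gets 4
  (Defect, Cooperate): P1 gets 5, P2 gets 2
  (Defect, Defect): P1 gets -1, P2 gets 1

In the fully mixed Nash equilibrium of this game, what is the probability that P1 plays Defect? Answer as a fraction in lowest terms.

Let r be the probability that P1 plays Cooperate. In a completely mixed equilibrium, P2 must be indifferent between Cooperate and Defect.
P2's expected payoff from Cooperate is −2r + 2(1−r); from Defect it is 4r + (1−r).
Setting these equal: −4r + 2 = 3r + 1, so r = 1/7.
Therefore P1 plays Defect with probability 1 − 1/7 = 6/7.

6/7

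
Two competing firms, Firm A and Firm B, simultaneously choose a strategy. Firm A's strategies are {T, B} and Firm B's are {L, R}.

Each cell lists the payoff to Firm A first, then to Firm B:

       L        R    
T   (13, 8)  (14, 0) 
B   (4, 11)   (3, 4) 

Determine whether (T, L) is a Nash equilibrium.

Yes

At (T, L), Firm A earns 13; switching to B would give 4, so Firm A has no profitable deviation.
Firm B earns 8; switching to R would give 0, so Firm B has no profitable deviation.
Neither player can gain by a unilateral deviation, so this profile is a Nash equilibrium.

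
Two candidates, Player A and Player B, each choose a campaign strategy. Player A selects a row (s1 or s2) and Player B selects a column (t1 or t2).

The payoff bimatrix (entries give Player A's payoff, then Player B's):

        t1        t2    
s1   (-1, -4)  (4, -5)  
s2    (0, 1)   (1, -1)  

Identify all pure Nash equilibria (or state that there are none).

(s1, t1): Player A prefers s2 (0 > -1) — not an equilibrium.
(s1, t2): Player B prefers t1 (-4 > -5) — not an equilibrium.
(s2, t1): Player A gets 0 ≥ -1 from s1, and Player B gets 1 ≥ -1 from t2 — Nash equilibrium.
(s2, t2): Player A prefers s1 (4 > 1); Player B prefers t1 (1 > -1) — not an equilibrium.

(s2, t1)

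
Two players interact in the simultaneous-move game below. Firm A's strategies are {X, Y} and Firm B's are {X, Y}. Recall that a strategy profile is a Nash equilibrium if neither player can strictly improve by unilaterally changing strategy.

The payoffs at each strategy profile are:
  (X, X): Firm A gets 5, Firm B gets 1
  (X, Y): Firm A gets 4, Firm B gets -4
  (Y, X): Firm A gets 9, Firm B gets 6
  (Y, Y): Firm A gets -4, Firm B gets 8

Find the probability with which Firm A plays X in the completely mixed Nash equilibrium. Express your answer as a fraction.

2/7

Let x be the probability that Firm A plays X. In a completely mixed equilibrium, Firm B must be indifferent between X and Y.
Firm B's expected payoff from X is x + 6(1−x); from Y it is −4x + 8(1−x).
Setting these equal: −5x + 6 = −12x + 8, so x = 2/7.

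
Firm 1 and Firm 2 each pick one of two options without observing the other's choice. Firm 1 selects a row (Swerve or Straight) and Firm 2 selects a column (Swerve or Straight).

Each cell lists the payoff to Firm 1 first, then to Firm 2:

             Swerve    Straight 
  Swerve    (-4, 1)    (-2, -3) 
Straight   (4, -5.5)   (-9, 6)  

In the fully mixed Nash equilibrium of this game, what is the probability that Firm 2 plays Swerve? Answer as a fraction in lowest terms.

Let y be the probability that Firm 2 plays Swerve. In a completely mixed equilibrium, Firm 1 must be indifferent between Swerve and Straight.
Firm 1's expected payoff from Swerve is −4y − 2(1−y); from Straight it is 4y − 9(1−y).
Setting these equal: −2y − 2 = 13y − 9, so y = 7/15.

7/15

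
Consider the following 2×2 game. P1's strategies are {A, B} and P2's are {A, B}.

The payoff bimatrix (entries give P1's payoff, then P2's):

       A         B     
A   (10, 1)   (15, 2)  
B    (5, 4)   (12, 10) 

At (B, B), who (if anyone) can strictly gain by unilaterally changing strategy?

P1 at (B, B) earns 12; deviating to A yields 15 — a strict improvement.
P2 earns 10; deviating to A yields 4 — not better.
Only P1 has a strictly profitable deviation.

P1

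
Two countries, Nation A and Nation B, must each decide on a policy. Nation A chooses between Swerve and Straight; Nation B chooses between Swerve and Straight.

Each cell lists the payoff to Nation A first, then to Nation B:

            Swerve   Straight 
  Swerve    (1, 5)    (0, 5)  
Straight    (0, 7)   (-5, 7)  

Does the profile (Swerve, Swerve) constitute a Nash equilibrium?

At (Swerve, Swerve), Nation A earns 1; switching to Straight would give 0, so Nation A has no profitable deviation.
Nation B earns 5; switching to Straight would give 5, so Nation B has no profitable deviation.
Neither player can gain by a unilateral deviation, so this profile is a Nash equilibrium.

Yes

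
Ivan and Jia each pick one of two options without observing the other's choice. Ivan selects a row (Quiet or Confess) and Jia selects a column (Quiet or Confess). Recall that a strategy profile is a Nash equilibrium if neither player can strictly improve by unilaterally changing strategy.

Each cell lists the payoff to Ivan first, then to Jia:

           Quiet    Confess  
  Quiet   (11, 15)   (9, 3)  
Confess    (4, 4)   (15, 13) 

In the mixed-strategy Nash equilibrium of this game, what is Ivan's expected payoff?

129/13

First find y, the probability Jia plays Quiet, from Ivan's indifference between Quiet and Confess: 11y + 9(1−y) = 4y + 15(1−y), giving y = 6/13.
Since Ivan is indifferent in equilibrium, Ivan's expected payoff equals the payoff from either row against (6/13, 7/13). Using Quiet: 11(6/13) + 9(7/13) = 129/13.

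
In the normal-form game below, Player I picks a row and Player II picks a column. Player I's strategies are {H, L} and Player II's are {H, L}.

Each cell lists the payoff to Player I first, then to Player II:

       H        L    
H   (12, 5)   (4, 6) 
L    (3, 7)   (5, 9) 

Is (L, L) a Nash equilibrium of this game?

Yes

At (L, L), Player I earns 5; switching to H would give 4, so Player I has no profitable deviation.
Player II earns 9; switching to H would give 7, so Player II has no profitable deviation.
Neither player can gain by a unilateral deviation, so this profile is a Nash equilibrium.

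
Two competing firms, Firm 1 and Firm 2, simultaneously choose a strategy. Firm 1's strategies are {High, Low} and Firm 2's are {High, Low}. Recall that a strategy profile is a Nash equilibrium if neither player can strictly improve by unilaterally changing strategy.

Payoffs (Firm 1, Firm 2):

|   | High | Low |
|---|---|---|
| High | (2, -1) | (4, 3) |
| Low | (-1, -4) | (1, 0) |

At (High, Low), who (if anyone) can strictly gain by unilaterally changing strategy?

Neither

Firm 1 at (High, Low) earns 4; deviating to Low yields 1 — not better.
Firm 2 earns 3; deviating to High yields -1 — not better.
Neither player can strictly improve; the profile is a Nash equilibrium.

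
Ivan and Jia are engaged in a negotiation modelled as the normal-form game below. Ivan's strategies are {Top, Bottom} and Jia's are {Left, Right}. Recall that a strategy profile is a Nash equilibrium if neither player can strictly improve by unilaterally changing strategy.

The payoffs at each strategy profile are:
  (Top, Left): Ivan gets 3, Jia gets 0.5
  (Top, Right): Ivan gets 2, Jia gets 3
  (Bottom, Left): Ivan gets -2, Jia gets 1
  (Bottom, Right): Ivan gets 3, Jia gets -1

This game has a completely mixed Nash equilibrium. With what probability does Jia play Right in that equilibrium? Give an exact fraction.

5/6

Let q be the probability that Jia plays Left. In a completely mixed equilibrium, Ivan must be indifferent between Top and Bottom.
Ivan's expected payoff from Top is 3q + 2(1−q); from Bottom it is −2q + 3(1−q).
Setting these equal: q + 2 = −5q + 3, so q = 1/6.
Therefore Jia plays Right with probability 1 − 1/6 = 5/6.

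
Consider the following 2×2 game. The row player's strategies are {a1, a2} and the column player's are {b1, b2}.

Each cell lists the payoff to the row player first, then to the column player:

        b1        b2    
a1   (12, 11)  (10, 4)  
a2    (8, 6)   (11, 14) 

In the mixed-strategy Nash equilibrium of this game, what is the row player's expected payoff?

52/5

First find q, the probability the column player plays b1, from the row player's indifference between a1 and a2: 12q + 10(1−q) = 8q + 11(1−q), giving q = 1/5.
Since the row player is indifferent in equilibrium, the row player's expected payoff equals the payoff from either row against (1/5, 4/5). Using a1: 12(1/5) + 10(4/5) = 52/5.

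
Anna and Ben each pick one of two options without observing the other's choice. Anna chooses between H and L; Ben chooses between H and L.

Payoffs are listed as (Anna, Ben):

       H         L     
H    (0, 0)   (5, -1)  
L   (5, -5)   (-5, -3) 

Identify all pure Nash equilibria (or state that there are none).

none

(H, H): Anna prefers L (5 > 0) — not an equilibrium.
(H, L): Ben prefers H (0 > -1) — not an equilibrium.
(L, H): Ben prefers L (-3 > -5) — not an equilibrium.
(L, L): Anna prefers H (5 > -5) — not an equilibrium.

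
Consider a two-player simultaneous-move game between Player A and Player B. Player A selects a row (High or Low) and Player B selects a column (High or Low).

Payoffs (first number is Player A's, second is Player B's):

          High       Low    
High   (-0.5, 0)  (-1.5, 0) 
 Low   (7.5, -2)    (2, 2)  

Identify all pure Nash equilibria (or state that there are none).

(High, High): Player A prefers Low (7.5 > -0.5) — not an equilibrium.
(High, Low): Player A prefers Low (2 > -1.5) — not an equilibrium.
(Low, High): Player B prefers Low (2 > -2) — not an equilibrium.
(Low, Low): Player A gets 2 ≥ -1.5 from High, and Player B gets 2 ≥ -2 from High — Nash equilibrium.

(Low, Low)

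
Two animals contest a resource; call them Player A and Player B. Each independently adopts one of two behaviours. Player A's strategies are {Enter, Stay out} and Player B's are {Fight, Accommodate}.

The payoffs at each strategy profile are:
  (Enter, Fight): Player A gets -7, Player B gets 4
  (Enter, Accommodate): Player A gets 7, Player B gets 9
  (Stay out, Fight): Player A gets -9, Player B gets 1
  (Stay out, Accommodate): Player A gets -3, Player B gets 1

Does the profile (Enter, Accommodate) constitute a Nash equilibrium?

Yes

At (Enter, Accommodate), Player A earns 7; switching to Stay out would give -3, so Player A has no profitable deviation.
Player B earns 9; switching to Fight would give 4, so Player B has no profitable deviation.
Neither player can gain by a unilateral deviation, so this profile is a Nash equilibrium.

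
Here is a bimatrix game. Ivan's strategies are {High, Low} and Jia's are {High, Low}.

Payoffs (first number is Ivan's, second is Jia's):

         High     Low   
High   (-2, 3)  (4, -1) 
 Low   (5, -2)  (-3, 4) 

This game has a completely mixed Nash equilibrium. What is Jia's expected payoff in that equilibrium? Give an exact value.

First find x, the probability Ivan plays High, from Jia's indifference between High and Low: 3x − 2(1−x) = −x + 4(1−x), giving x = 3/5.
Since Jia is indifferent in equilibrium, Jia's expected payoff equals the payoff from either column against (3/5, 2/5). Using High: 3(3/5) − 2(2/5) = 1.

1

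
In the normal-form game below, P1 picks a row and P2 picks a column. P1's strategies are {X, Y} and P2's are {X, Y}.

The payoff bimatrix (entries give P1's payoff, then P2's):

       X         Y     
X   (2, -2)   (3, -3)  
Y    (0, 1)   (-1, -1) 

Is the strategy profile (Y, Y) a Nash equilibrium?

No

At (Y, Y), P1 earns -1; switching to X would give 3, so P1 would deviate.
P2 earns -1; switching to X would give 1, so P2 would deviate.
Since at least one player can profitably deviate, this is not a Nash equilibrium.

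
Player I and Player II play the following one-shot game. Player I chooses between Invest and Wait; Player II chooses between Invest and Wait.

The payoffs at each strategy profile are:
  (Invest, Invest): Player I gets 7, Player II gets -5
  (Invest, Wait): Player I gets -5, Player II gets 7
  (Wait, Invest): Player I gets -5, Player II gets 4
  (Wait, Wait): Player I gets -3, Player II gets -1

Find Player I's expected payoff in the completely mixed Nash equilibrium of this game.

-23/7

First find q, the probability Player II plays Invest, from Player I's indifference between Invest and Wait: 7q − 5(1−q) = −5q − 3(1−q), giving q = 1/7.
Since Player I is indifferent in equilibrium, Player I's expected payoff equals the payoff from either row against (1/7, 6/7). Using Invest: 7(1/7) − 5(6/7) = -23/7.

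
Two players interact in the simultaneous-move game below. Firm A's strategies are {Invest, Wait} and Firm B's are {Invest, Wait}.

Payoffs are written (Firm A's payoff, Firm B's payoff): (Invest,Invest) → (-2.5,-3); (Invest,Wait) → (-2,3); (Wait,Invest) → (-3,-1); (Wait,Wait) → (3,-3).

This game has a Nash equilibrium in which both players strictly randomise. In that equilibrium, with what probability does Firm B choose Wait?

Let q be the probability that Firm B plays Invest. In a completely mixed equilibrium, Firm A must be indifferent between Invest and Wait.
Firm A's expected payoff from Invest is −2.5q − 2(1−q); from Wait it is −3q + 3(1−q).
Setting these equal: −0.5q − 2 = −6q + 3, so q = 10/11.
Therefore Firm B plays Wait with probability 1 − 10/11 = 1/11.

1/11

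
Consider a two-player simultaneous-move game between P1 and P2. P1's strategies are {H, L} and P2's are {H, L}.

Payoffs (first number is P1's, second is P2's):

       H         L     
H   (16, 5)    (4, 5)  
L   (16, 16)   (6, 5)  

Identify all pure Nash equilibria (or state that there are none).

(H, H) and (L, H)

(H, H): P1 gets 16 ≥ 16 from L, and P2 gets 5 ≥ 5 from L — Nash equilibrium.
(H, L): P1 prefers L (6 > 4) — not an equilibrium.
(L, H): P1 gets 16 ≥ 16 from H, and P2 gets 16 ≥ 5 from L — Nash equilibrium.
(L, L): P2 prefers H (16 > 5) — not an equilibrium.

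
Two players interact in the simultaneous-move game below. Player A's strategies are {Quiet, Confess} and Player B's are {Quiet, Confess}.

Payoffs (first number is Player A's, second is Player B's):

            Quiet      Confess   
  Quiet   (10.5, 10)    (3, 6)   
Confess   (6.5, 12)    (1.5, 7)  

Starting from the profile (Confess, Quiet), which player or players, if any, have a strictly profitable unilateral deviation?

Player A at (Confess, Quiet) earns 6.5; deviating to Quiet yields 10.5 — a strict improvement.
Player B earns 12; deviating to Confess yields 7 — not better.
Only Player A has a strictly profitable deviation.

Player A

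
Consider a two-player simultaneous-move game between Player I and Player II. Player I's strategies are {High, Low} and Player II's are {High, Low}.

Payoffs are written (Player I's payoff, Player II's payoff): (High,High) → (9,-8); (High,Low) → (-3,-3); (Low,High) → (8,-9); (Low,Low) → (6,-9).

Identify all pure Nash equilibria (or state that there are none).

(High, High): Player II prefers Low (-3 > -8) — not an equilibrium.
(High, Low): Player I prefers Low (6 > -3) — not an equilibrium.
(Low, High): Player I prefers High (9 > 8) — not an equilibrium.
(Low, Low): Player I gets 6 ≥ -3 from High, and Player II gets -9 ≥ -9 from High — Nash equilibrium.

(Low, Low)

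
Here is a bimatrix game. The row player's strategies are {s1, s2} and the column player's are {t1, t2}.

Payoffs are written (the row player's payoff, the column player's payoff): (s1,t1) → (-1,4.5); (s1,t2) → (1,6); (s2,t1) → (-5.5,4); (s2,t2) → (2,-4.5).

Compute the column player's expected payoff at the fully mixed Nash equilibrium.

First find p, the probability the row player plays s1, from the column player's indifference between t1 and t2: 4.5p + 4(1−p) = 6p − 4.5(1−p), giving p = 17/20.
Since the column player is indifferent in equilibrium, the column player's expected payoff equals the payoff from either column against (17/20, 3/20). Using t1: 4.5(17/20) + 4(3/20) = 177/40.

177/40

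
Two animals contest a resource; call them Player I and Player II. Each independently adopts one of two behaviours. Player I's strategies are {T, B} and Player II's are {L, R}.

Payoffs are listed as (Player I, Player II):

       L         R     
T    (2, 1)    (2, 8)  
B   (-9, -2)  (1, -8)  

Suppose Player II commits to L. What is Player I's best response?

T

Against L, Player I earns 2 from T and -9 from B.
So T is the best response.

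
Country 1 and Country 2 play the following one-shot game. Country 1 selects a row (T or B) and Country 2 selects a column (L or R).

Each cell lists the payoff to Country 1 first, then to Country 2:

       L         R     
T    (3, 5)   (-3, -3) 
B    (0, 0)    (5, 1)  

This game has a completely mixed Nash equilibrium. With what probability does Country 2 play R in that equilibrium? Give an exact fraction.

3/11

Let q be the probability that Country 2 plays L. In a completely mixed equilibrium, Country 1 must be indifferent between T and B.
Country 1's expected payoff from T is 3q − 3(1−q); from B it is 5(1−q).
Setting these equal: 6q − 3 = −5q + 5, so q = 8/11.
Therefore Country 2 plays R with probability 1 − 8/11 = 3/11.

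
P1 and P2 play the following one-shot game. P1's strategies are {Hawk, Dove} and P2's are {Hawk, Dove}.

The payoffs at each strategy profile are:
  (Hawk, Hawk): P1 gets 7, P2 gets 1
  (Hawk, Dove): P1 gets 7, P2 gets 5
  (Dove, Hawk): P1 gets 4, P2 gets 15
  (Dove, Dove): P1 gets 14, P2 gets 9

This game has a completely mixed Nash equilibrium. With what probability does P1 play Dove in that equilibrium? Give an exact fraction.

Let x be the probability that P1 plays Hawk. In a completely mixed equilibrium, P2 must be indifferent between Hawk and Dove.
P2's expected payoff from Hawk is x + 15(1−x); from Dove it is 5x + 9(1−x).
Setting these equal: −14x + 15 = −4x + 9, so x = 3/5.
Therefore P1 plays Dove with probability 1 − 3/5 = 2/5.

2/5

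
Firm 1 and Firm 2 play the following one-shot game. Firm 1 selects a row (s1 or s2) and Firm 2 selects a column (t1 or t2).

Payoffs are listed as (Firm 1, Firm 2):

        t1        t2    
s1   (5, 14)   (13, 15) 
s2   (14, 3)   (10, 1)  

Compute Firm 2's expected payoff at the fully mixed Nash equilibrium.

31/3

First find x, the probability Firm 1 plays s1, from Firm 2's indifference between t1 and t2: 14x + 3(1−x) = 15x + (1−x), giving x = 2/3.
Since Firm 2 is indifferent in equilibrium, Firm 2's expected payoff equals the payoff from either column against (2/3, 1/3). Using t1: 14(2/3) + 3(1/3) = 31/3.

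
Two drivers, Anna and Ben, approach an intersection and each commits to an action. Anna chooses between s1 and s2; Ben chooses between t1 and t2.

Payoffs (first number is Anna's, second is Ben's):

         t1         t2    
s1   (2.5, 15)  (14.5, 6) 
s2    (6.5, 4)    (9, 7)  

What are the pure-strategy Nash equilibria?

(s1, t1): Anna prefers s2 (6.5 > 2.5) — not an equilibrium.
(s1, t2): Ben prefers t1 (15 > 6) — not an equilibrium.
(s2, t1): Ben prefers t2 (7 > 4) — not an equilibrium.
(s2, t2): Anna prefers s1 (14.5 > 9) — not an equilibrium.

none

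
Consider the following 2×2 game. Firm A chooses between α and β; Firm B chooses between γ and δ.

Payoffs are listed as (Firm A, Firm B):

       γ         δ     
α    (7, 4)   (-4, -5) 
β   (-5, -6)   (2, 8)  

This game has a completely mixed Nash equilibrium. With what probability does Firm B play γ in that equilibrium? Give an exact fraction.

Let c be the probability that Firm B plays γ. In a completely mixed equilibrium, Firm A must be indifferent between α and β.
Firm A's expected payoff from α is 7c − 4(1−c); from β it is −5c + 2(1−c).
Setting these equal: 11c − 4 = −7c + 2, so c = 1/3.

1/3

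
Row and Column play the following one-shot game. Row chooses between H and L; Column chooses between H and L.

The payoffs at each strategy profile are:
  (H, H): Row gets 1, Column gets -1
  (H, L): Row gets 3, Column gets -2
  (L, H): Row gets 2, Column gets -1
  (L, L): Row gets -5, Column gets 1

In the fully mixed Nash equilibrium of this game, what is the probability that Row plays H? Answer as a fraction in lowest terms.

2/3

Let x be the probability that Row plays H. In a completely mixed equilibrium, Column must be indifferent between H and L.
Column's expected payoff from H is −x − (1−x); from L it is −2x + (1−x).
Setting these equal: -1 = −3x + 1, so x = 2/3.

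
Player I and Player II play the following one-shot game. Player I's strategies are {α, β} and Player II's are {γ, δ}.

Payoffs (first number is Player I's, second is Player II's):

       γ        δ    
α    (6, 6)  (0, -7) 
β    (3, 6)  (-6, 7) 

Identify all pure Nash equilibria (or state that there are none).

(α, γ): Player I gets 6 ≥ 3 from β, and Player II gets 6 ≥ -7 from δ — Nash equilibrium.
(α, δ): Player II prefers γ (6 > -7) — not an equilibrium.
(β, γ): Player I prefers α (6 > 3); Player II prefers δ (7 > 6) — not an equilibrium.
(β, δ): Player I prefers α (0 > -6) — not an equilibrium.

(α, γ)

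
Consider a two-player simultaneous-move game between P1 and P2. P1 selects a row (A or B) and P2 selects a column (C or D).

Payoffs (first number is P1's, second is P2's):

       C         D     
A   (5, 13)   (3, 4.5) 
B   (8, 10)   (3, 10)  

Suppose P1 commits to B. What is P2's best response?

Against B, P2 earns 10 from C and 10 from D.
So either strategy is a best response.

either — both C and D are best responses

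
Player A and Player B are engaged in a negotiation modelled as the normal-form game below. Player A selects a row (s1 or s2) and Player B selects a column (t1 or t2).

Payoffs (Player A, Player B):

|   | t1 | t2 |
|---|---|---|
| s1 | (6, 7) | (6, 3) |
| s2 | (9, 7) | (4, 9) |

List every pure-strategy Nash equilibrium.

(s1, t1): Player A prefers s2 (9 > 6) — not an equilibrium.
(s1, t2): Player B prefers t1 (7 > 3) — not an equilibrium.
(s2, t1): Player B prefers t2 (9 > 7) — not an equilibrium.
(s2, t2): Player A prefers s1 (6 > 4) — not an equilibrium.

none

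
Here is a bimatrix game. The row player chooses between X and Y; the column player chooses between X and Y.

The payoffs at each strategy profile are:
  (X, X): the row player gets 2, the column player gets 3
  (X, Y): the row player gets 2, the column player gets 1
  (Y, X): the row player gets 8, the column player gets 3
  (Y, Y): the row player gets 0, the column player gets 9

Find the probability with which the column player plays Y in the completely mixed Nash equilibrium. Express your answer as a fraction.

Let y be the probability that the column player plays X. In a completely mixed equilibrium, the row player must be indifferent between X and Y.
The row player's expected payoff from X is 2y + 2(1−y); from Y it is 8y.
Setting these equal: 2 = 8y, so y = 1/4.
Therefore the column player plays Y with probability 1 − 1/4 = 3/4.

3/4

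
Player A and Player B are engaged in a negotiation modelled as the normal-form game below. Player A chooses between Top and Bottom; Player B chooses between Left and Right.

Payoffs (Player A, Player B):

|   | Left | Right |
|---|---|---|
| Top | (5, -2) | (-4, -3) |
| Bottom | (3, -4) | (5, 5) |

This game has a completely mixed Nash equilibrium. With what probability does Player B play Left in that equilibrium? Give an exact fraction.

9/11

Let c be the probability that Player B plays Left. In a completely mixed equilibrium, Player A must be indifferent between Top and Bottom.
Player A's expected payoff from Top is 5c − 4(1−c); from Bottom it is 3c + 5(1−c).
Setting these equal: 9c − 4 = −2c + 5, so c = 9/11.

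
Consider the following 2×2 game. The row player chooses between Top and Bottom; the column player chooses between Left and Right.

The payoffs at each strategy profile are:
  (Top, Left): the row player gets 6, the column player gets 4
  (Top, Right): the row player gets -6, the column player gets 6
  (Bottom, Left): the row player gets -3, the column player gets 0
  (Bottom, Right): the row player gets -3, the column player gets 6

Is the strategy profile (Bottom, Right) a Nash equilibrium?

At (Bottom, Right), the row player earns -3; switching to Top would give -6, so the row player has no profitable deviation.
The column player earns 6; switching to Left would give 0, so the column player has no profitable deviation.
Neither player can gain by a unilateral deviation, so this profile is a Nash equilibrium.

Yes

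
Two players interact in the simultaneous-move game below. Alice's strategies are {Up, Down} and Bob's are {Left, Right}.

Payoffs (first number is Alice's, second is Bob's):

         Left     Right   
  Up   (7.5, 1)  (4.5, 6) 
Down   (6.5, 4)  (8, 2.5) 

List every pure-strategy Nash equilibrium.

none

(Up, Left): Bob prefers Right (6 > 1) — not an equilibrium.
(Up, Right): Alice prefers Down (8 > 4.5) — not an equilibrium.
(Down, Left): Alice prefers Up (7.5 > 6.5) — not an equilibrium.
(Down, Right): Bob prefers Left (4 > 2.5) — not an equilibrium.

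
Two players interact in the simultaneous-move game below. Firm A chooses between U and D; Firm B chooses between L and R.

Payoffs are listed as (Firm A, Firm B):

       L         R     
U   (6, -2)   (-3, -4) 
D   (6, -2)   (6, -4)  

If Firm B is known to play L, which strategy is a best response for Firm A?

Against L, Firm A earns 6 from U and 6 from D.
So either strategy is a best response.

either — both U and D are best responses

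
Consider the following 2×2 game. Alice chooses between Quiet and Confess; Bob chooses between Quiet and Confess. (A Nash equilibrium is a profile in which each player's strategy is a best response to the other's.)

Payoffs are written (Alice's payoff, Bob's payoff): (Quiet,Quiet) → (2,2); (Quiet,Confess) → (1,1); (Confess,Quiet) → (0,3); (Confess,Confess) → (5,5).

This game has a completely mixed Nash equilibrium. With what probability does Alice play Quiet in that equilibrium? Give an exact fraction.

2/3

Let x be the probability that Alice plays Quiet. In a completely mixed equilibrium, Bob must be indifferent between Quiet and Confess.
Bob's expected payoff from Quiet is 2x + 3(1−x); from Confess it is x + 5(1−x).
Setting these equal: −x + 3 = −4x + 5, so x = 2/3.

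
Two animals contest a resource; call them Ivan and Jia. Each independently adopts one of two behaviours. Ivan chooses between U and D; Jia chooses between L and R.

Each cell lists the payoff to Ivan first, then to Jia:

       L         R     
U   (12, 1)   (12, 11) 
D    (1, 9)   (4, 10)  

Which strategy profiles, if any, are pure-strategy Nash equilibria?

(U, R)

(U, L): Jia prefers R (11 > 1) — not an equilibrium.
(U, R): Ivan gets 12 ≥ 4 from D, and Jia gets 11 ≥ 1 from L — Nash equilibrium.
(D, L): Ivan prefers U (12 > 1); Jia prefers R (10 > 9) — not an equilibrium.
(D, R): Ivan prefers U (12 > 4) — not an equilibrium.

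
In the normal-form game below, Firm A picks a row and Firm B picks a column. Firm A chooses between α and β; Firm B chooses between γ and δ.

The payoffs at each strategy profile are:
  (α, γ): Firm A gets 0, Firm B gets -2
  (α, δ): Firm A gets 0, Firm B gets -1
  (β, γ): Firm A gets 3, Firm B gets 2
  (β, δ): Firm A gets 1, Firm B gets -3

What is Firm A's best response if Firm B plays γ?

β

Against γ, Firm A earns 0 from α and 3 from β.
So β is the best response.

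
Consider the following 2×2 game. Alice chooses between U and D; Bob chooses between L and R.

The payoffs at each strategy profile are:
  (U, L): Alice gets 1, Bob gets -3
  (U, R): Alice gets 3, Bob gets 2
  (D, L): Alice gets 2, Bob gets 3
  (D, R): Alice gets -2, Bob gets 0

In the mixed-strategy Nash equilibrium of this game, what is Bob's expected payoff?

3/4

First find x, the probability Alice plays U, from Bob's indifference between L and R: −3x + 3(1−x) = 2x, giving x = 3/8.
Since Bob is indifferent in equilibrium, Bob's expected payoff equals the payoff from either column against (3/8, 5/8). Using L: −3(3/8) + 3(5/8) = 3/4.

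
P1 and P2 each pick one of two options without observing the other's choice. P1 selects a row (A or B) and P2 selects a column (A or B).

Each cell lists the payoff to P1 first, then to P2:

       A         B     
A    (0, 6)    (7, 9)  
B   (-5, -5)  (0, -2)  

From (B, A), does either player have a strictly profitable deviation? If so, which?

P1 at (B, A) earns -5; deviating to A yields 0 — a strict improvement.
P2 earns -5; deviating to B yields -2 — a strict improvement.
Both P1 and P2 have strictly profitable deviations.

Both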